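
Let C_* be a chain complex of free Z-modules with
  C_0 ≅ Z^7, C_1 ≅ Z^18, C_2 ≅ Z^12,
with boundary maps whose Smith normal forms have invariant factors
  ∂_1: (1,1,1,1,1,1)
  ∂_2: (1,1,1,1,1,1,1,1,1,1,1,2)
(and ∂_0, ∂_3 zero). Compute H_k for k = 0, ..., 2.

H_0: b_0 = 7 − 0 − 6 = 1; torsion from ∂_1 factors > 1: none. So H_0 = Z.
H_1: b_1 = 18 − 6 − 12 = 0; torsion from ∂_2 factors > 1: [2]. So H_1 = Z/2.
H_2: b_2 = 12 − 12 − 0 = 0; torsion from ∂_3 factors > 1: none. So H_2 = 0.

H_0 = Z,  H_1 = Z/2,  H_2 = 0.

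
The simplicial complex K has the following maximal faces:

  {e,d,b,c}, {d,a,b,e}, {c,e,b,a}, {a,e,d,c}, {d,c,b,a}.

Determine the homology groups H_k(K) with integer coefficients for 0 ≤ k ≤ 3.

H_0 ≅ Z,  H_1 = 0,  H_2 = 0,  H_3 ≅ Z.

We work with the vertex ordering a < b < c < d < e. The simplices of K, each written with vertices in increasing order, are:

  0-simplices (5): a, b, c, d, e
  1-simplices (10): ab, ac, ad, ae, bc, bd, be, cd, ce, de
  2-simplices (10): abc, abd, abe, acd, ace, ade, bcd, bce, bde, cde
  3-simplices (5): abcd, abce, abde, acde, bcde

giving chain groups C_0 ≅ Z^5, C_1 ≅ Z^10, C_2 ≅ Z^10, C_3 ≅ Z^5.

Boundary ∂_1: C_1 → C_0 sends each edge [p,q] (with p < q) to q − p.
This gives a 5×10 integer matrix of rank 4; reducing to Smith normal form yields diagonal entries (1,1,1,1).

The boundary map ∂_2: C_2 → C_1 sends each 2-simplex [p,q,r] to [q,r] − [p,r] + [p,q]. For instance
  ∂bde = de − be + bd,
  ∂abc = bc − ac + ab.
As a 10×10 matrix over Z this has rank 6, with invariant factors (1,1,1,1,1,1).

Boundary ∂_3: C_3 → C_2 sends each 3-simplex σ to the alternating sum Σ_i (−1)^i (σ with its i-th vertex removed). For instance
  ∂abce = bce − ace + abe − abc,
  ∂abde = bde − ade + abe − abd.
The 10×5 boundary matrix has rank 4 and Smith normal form diag(1,1,1,1).

Now H_k = ker ∂_k / im ∂_{k+1}, so:

  H_0: rank C_0 − rank ∂_1 = 5 − 4 = 1, and the invariant factors of ∂_1 are all 1, so H_0 ≅ Z.
  H_1: rank ker ∂_1 − rank ∂_2 = (10 − 4) − 6 = 0, and the invariant factors of ∂_2 are all 1, so H_1 ≅ 0.
  H_2: rank ker ∂_2 − rank ∂_3 = (10 − 6) − 4 = 0, and the invariant factors of ∂_3 are all 1, so H_2 ≅ 0.
  H_3: rank ker ∂_3 − rank ∂_4 = (5 − 4) − 0 = 1, and there is no ∂_4, so H_3 ≅ Z.

(K is a triangulation of the 3-sphere S^3.)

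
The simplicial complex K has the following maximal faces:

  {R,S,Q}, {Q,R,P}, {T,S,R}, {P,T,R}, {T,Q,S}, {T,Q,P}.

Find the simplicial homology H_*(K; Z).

H_0 = Z,  H_1 = 0,  H_2 = Z.

Order the vertices as P < Q < R < S < T. Listing each simplex with vertices in this order, K has dimension 2 with simplices:

  0-simplices (5): P, Q, R, S, T
  1-simplices (9): PQ, PR, PT, QR, QS, QT, RS, RT, ST
  2-simplices (6): PQR, PQT, PRT, QRS, QST, RST

Hence C_0 ≅ Z^5, C_1 ≅ Z^9, C_2 ≅ Z^6.

∂_1: C_1 → C_0 sends each edge [p,q] (with p < q) to q − p. For instance
  ∂QS = S − Q.
The resulting 5×9 matrix has rank 4, and its Smith normal form has invariant factors (1,1,1,1).

Boundary ∂_2: C_2 → C_1 maps a triangle to the signed sum of its edges. For instance
  ∂PQR = QR − PR + PQ,
  ∂RST = ST − RT + RS.
The resulting 9×6 matrix has rank 5, and its Smith normal form has invariant factors (1,1,1,1,1).

From H_k ≅ ker(∂_k) / im(∂_{k+1}) we obtain:

  H_0: rank C_0 − rank ∂_1 = 5 − 4 = 1, and the invariant factors of ∂_1 are all 1, so H_0 ≅ Z.
  H_1: rank ker ∂_1 − rank ∂_2 = (9 − 4) − 5 = 0, and the invariant factors of ∂_2 are all 1, so H_1 ≅ 0.
  H_2: rank ker ∂_2 − rank ∂_3 = (6 − 5) − 0 = 1, and there is no ∂_3, so H_2 ≅ Z.

As a check, the Euler characteristic is 5 − 9 + 6 = 2, which agrees with 1 − 0 + 1 = 2.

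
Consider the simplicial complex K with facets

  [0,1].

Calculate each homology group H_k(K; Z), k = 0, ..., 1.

H_0 ≅ Z,  H_1 = 0.

We work with the vertex ordering 0 < 1. The simplices of K, each written with vertices in increasing order, are:

  0-simplices (2): [0], [1]
  1-simplices (1): [0,1]

so the chain groups are C_0 ≅ Z^2, C_1 ≅ Z^1.

The boundary map ∂_1: C_1 → C_0 is given by ∂[p,q] = [q] − [p].
This gives a 2×1 integer matrix of rank 1; reducing to Smith normal form yields diagonal entries (1).

From H_k ≅ ker(∂_k) / im(∂_{k+1}) we obtain:

  H_0: rank C_0 − rank ∂_1 = 2 − 1 = 1, and the invariant factors of ∂_1 are all 1, so H_0 ≅ Z.
  H_1: rank ker ∂_1 − rank ∂_2 = (1 − 1) − 0 = 0, and there is no ∂_2, so H_1 ≅ 0.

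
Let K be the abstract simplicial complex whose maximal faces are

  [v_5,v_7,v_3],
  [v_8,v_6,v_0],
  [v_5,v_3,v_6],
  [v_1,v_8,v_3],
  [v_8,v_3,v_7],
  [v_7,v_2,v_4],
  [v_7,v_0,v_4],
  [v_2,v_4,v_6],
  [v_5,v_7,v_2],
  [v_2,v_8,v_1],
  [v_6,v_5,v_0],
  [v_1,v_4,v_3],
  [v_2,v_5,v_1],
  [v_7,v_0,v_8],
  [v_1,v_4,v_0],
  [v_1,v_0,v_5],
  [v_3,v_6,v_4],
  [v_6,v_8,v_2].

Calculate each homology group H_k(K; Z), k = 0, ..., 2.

H_0 = Z,  H_1 = Z^2,  H_2 = Z.

Fix the vertex order v_0 < v_1 < v_2 < v_3 < v_4 < v_5 < v_6 < v_7 < v_8 and write every simplex with vertices in increasing order. Then dim K = 2 and the simplices of K are:

  0-simplices (9): [v_0], [v_1], [v_2], [v_3], [v_4], [v_5], [v_6], [v_7], [v_8]
  1-simplices (27): (27 of them)
  2-simplices (18): (18 of them)

so the chain groups are C_0 ≅ Z^9, C_1 ≅ Z^27, C_2 ≅ Z^18.

∂_1: C_1 → C_0 sends each edge [p,q] (with p < q) to q − p.
The 9×27 boundary matrix has rank 8 and Smith normal form diag(1,1,1,1,1,1,1,1).

∂_2: C_2 → C_1 acts by ∂[p,q,r] = [q,r] − [p,r] + [p,q]. For instance
  ∂[v_1,v_2,v_5] = [v_2,v_5] − [v_1,v_5] + [v_1,v_2],
  ∂[v_0,v_7,v_8] = [v_7,v_8] − [v_0,v_8] + [v_0,v_7].
As a 27×18 matrix over Z this has rank 17, with invariant factors (1,1,1,1,1,1,1,1,1,1,1,1,1,1,1,1,1).

Computing H_k = (kernel of ∂_k) / (image of ∂_{k+1}):

  H_0: rank C_0 − rank ∂_1 = 9 − 8 = 1, and the invariant factors of ∂_1 are all 1, so H_0 ≅ Z.
  H_1: rank ker ∂_1 − rank ∂_2 = (27 − 8) − 17 = 2, and the invariant factors of ∂_2 are all 1, so H_1 ≅ Z^2.
  H_2: rank ker ∂_2 − rank ∂_3 = (18 − 17) − 0 = 1, and there is no ∂_3, so H_2 ≅ Z.

(K is a triangulation of the torus T^2.)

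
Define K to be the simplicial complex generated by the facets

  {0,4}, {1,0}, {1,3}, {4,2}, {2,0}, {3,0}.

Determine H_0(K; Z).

K has 5 vertices, 6 edges.
rank ∂_0 = 0, rank ∂_1 = 4 ⇒ b_0 = 5 − 0 − 4 = 1; all invariant factors of ∂_1 are 1 so no torsion. So H_0 = Z.

H_0 = Z.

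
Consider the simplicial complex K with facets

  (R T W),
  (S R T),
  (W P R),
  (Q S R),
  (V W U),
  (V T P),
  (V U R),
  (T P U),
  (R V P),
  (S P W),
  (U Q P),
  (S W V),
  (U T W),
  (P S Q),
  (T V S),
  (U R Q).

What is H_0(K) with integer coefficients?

Order the vertices as P < Q < R < S < T < U < V < W. Listing each simplex with vertices in this order, K has dimension 2 with simplices:

  0-simplices (8): P, Q, R, S, T, U, V, W
  1-simplices (24): PQ, PR, PS, PT, PU, PV, PW, QR, QS, QU, RS, RT, RU, RV, RW, ST, SV, SW, TU, TV, TW, UV, UW, VW
  2-simplices (16): PQS, PQU, PRV, PRW, PSW, PTU, PTV, QRS, QRU, RST, RTW, RUV, STV, SVW, TUW, UVW

giving chain groups C_0 ≅ Z^8, C_1 ≅ Z^24, C_2 ≅ Z^16.

The boundary map ∂_1: C_1 → C_0 maps an edge to its endpoints' difference, ∂[p,q] = q − p. For instance
  ∂QR = R − Q.
As a 8×24 matrix over Z this has rank 7, with invariant factors (1,1,1,1,1,1,1).

∂_2: C_2 → C_1 sends each 2-simplex [p,q,r] to [q,r] − [p,r] + [p,q]. For instance
  ∂QRU = RU − QU + QR,
  ∂RUV = UV − RV + RU.
This gives a 24×16 integer matrix of rank 15; reducing to Smith normal form yields diagonal entries (1,1,1,1,1,1,1,1,1,1,1,1,1,1,1).

Now H_k = ker ∂_k / im ∂_{k+1}, so:

  H_0: rank C_0 − rank ∂_1 = 8 − 7 = 1, and the invariant factors of ∂_1 are all 1, so H_0 = Z.

H_0 ≅ Z.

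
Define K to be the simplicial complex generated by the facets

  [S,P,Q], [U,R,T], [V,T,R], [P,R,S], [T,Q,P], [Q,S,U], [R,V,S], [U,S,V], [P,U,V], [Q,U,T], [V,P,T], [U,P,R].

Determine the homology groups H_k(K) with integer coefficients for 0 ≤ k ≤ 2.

H_0 ≅ Z,  H_1 ≅ Z_2,  H_2 = 0.

Fix the vertex order P < Q < R < S < T < U < V and write every simplex with vertices in increasing order. Then dim K = 2 and the simplices of K are:

  0-simplices (7): P, Q, R, S, T, U, V
  1-simplices (18): PQ, PR, PS, PT, PU, PV, QS, QT, QU, RS, RT, RU, RV, SU, SV, TU, TV, UV
  2-simplices (12): PQS, PQT, PRS, PRU, PTV, PUV, QSU, QTU, RSV, RTU, RTV, SUV

so the chain groups are C_0 ≅ Z^7, C_1 ≅ Z^18, C_2 ≅ Z^12.

Boundary ∂_1: C_1 → C_0 sends each edge [p,q] (with p < q) to q − p. For instance
  ∂PT = T − P.
This gives a 7×18 integer matrix of rank 6; reducing to Smith normal form yields diagonal entries (1,1,1,1,1,1).

Boundary ∂_2: C_2 → C_1 maps a triangle to the signed sum of its edges. For instance
  ∂PRS = RS − PS + PR,
  ∂QTU = TU − QU + QT.
The resulting 18×12 matrix has rank 12, and its Smith normal form has invariant factors (1,1,1,1,1,1,1,1,1,1,1,2).

From H_k ≅ ker(∂_k) / im(∂_{k+1}) we obtain:

  H_0: rank C_0 − rank ∂_1 = 7 − 6 = 1, and the invariant factors of ∂_1 are all 1, so H_0 = Z.
  H_1: rank ker ∂_1 − rank ∂_2 = (18 − 6) − 12 = 0, and ∂_2 has invariant factor 2 > 1, so H_1 = Z_2.
  H_2: rank ker ∂_2 − rank ∂_3 = (12 − 12) − 0 = 0, and there is no ∂_3, so H_2 = 0.

As a check, the Euler characteristic is 7 − 18 + 12 = 1, which agrees with 1 − 0 + 0 = 1.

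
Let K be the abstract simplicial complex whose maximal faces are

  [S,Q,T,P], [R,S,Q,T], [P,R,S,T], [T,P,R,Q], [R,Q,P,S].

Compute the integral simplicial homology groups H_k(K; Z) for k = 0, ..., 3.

Fix the vertex order P < Q < R < S < T and write every simplex with vertices in increasing order. Then dim K = 3 and the simplices of K are:

  0-simplices (5): P, Q, R, S, T
  1-simplices (10): PQ, PR, PS, PT, QR, QS, QT, RS, RT, ST
  2-simplices (10): PQR, PQS, PQT, PRS, PRT, PST, QRS, QRT, QST, RST
  3-simplices (5): PQRS, PQRT, PQST, PRST, QRST

so the chain groups are C_0 ≅ Z^5, C_1 ≅ Z^10, C_2 ≅ Z^10, C_3 ≅ Z^5.

The boundary map ∂_1: C_1 → C_0 is given by ∂[p,q] = [q] − [p]. For instance
  ∂QT = T − Q.
As a 5×10 matrix over Z this has rank 4, with invariant factors (1,1,1,1).

The boundary map ∂_2: C_2 → C_1 acts by ∂[p,q,r] = [q,r] − [p,r] + [p,q]. For instance
  ∂QRS = RS − QS + QR,
  ∂PST = ST − PT + PS.
The resulting 10×10 matrix has rank 6, and its Smith normal form has invariant factors (1,1,1,1,1,1).

The boundary map ∂_3: C_3 → C_2 sends each 3-simplex σ to the alternating sum Σ_i (−1)^i (σ with its i-th vertex removed). For instance
  ∂PRST = RST − PST + PRT − PRS,
  ∂PQST = QST − PST + PQT − PQS.
The 10×5 boundary matrix has rank 4 and Smith normal form diag(1,1,1,1).

Reading off H_k = ker ∂_k / im ∂_{k+1}:

  H_0: rank C_0 − rank ∂_1 = 5 − 4 = 1, and the invariant factors of ∂_1 are all 1, so H_0 ≅ Z.
  H_1: rank ker ∂_1 − rank ∂_2 = (10 − 4) − 6 = 0, and the invariant factors of ∂_2 are all 1, so H_1 ≅ 0.
  H_2: rank ker ∂_2 − rank ∂_3 = (10 − 6) − 4 = 0, and the invariant factors of ∂_3 are all 1, so H_2 ≅ 0.
  H_3: rank ker ∂_3 − rank ∂_4 = (5 − 4) − 0 = 1, and there is no ∂_4, so H_3 ≅ Z.

As a check, the Euler characteristic is 5 − 10 + 10 − 5 = 0, which agrees with 1 − 0 + 0 − 1 = 0.

H_0 = Z,  H_1 = 0,  H_2 = 0,  H_3 = Z.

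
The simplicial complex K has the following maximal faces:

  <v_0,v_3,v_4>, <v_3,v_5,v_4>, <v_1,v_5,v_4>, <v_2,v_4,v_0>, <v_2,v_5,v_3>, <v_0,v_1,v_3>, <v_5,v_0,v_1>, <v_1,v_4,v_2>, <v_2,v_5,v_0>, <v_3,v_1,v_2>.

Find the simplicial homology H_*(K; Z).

H_0 = Z,  H_1 = Z/2,  H_2 = 0.

Order the vertices as v_0 < v_1 < v_2 < v_3 < v_4 < v_5. Listing each simplex with vertices in this order, K has dimension 2 with simplices:

  0-simplices (6): [v_0], [v_1], [v_2], [v_3], [v_4], [v_5]
  1-simplices (15): (15 of them)
  2-simplices (10): [v_0,v_1,v_3], [v_0,v_1,v_5], [v_0,v_2,v_4], [v_0,v_2,v_5], [v_0,v_3,v_4], [v_1,v_2,v_3], [v_1,v_2,v_4], [v_1,v_4,v_5], [v_2,v_3,v_5], [v_3,v_4,v_5]

Hence C_0 ≅ Z^6, C_1 ≅ Z^15, C_2 ≅ Z^10.

∂_1: C_1 → C_0 is given by ∂[p,q] = [q] − [p]. For instance
  ∂[v_3,v_4] = [v_4] − [v_3].
As a 6×15 matrix over Z this has rank 5, with invariant factors (1,1,1,1,1).

∂_2: C_2 → C_1 sends each 2-simplex [p,q,r] to [q,r] − [p,r] + [p,q]. For instance
  ∂[v_0,v_2,v_4] = [v_2,v_4] − [v_0,v_4] + [v_0,v_2],
  ∂[v_1,v_4,v_5] = [v_4,v_5] − [v_1,v_5] + [v_1,v_4].
This gives a 15×10 integer matrix of rank 10; reducing to Smith normal form yields diagonal entries (1,1,1,1,1,1,1,1,1,2).

Computing H_k = (kernel of ∂_k) / (image of ∂_{k+1}):

  H_0: rank C_0 − rank ∂_1 = 6 − 5 = 1, and the invariant factors of ∂_1 are all 1, so H_0 ≅ Z.
  H_1: rank ker ∂_1 − rank ∂_2 = (15 − 5) − 10 = 0, and ∂_2 has invariant factor 2 > 1, so H_1 ≅ Z/2.
  H_2: rank ker ∂_2 − rank ∂_3 = (10 − 10) − 0 = 0, and there is no ∂_3, so H_2 ≅ 0.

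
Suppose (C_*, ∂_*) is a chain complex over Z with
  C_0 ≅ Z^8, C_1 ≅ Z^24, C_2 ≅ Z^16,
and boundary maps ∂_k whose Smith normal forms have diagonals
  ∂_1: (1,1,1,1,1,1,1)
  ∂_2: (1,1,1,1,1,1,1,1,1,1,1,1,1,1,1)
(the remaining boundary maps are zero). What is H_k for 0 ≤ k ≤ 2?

H_0 = Z,  H_1 = Z^2,  H_2 = Z.

H_0: b_0 = 8 − 0 − 7 = 1; torsion from ∂_1 factors > 1: none. So H_0 = Z.
H_1: b_1 = 24 − 7 − 15 = 2; torsion from ∂_2 factors > 1: none. So H_1 = Z^2.
H_2: b_2 = 16 − 15 − 0 = 1; torsion from ∂_3 factors > 1: none. So H_2 = Z.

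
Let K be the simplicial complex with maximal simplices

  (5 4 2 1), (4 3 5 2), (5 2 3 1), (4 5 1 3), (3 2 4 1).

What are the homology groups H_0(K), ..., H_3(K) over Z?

K has 5 vertices, 10 edges, 10 triangles, 5 3-simplices.
rank ∂_0 = 0, rank ∂_1 = 4 ⇒ b_0 = 5 − 0 − 4 = 1; all invariant factors of ∂_1 are 1 so no torsion. So H_0 = Z.
rank ∂_1 = 4, rank ∂_2 = 6 ⇒ b_1 = 10 − 4 − 6 = 0; all invariant factors of ∂_2 are 1 so no torsion. So H_1 = 0.
rank ∂_2 = 6, rank ∂_3 = 4 ⇒ b_2 = 10 − 6 − 4 = 0; all invariant factors of ∂_3 are 1 so no torsion. So H_2 = 0.
rank ∂_3 = 4, rank ∂_4 = 0 ⇒ b_3 = 5 − 4 − 0 = 1. So H_3 = Z.

H_0 = Z,  H_1 = 0,  H_2 = 0,  H_3 = Z.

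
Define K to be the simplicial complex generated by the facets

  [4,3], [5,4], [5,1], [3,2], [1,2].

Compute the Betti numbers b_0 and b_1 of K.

We work with the vertex ordering 1 < 2 < 3 < 4 < 5. The simplices of K, each written with vertices in increasing order, are:

  0-simplices (5): [1], [2], [3], [4], [5]
  1-simplices (5): [1,2], [1,5], [2,3], [3,4], [4,5]

so the chain groups are C_0 ≅ Z^5, C_1 ≅ Z^5.

The boundary map ∂_1: C_1 → C_0 maps an edge to its endpoints' difference, ∂[p,q] = q − p.
As a 5×5 matrix over Z this has rank 4, with invariant factors (1,1,1,1).

Computing H_k = (kernel of ∂_k) / (image of ∂_{k+1}):

  H_0: rank C_0 − rank ∂_1 = 5 − 4 = 1, and the invariant factors of ∂_1 are all 1, so H_0 = Z.
  H_1: rank ker ∂_1 − rank ∂_2 = (5 − 4) − 0 = 1, and there is no ∂_2, so H_1 = Z.

Hence the Betti numbers are b_0 = 1, b_1 = 1.

b_0 = 1, b_1 = 1.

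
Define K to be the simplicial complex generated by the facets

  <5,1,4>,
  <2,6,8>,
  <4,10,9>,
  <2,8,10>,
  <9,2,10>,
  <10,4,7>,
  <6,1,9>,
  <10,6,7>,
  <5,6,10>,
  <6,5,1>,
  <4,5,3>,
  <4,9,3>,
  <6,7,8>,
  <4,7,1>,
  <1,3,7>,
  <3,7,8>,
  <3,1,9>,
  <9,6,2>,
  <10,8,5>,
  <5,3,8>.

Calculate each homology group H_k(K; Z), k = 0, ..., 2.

Take the total order 1 < 2 < 3 < 4 < 5 < 6 < 7 < 8 < 9 < 10 on the vertex set. Then K (dimension 2) consists of the simplices:

  0-simplices (10): [1], [2], [3], [4], [5], [6], [7], [8], [9], [10]
  1-simplices (30): (30 of them)
  2-simplices (20): (20 of them)

so the chain groups are C_0 ≅ Z^10, C_1 ≅ Z^30, C_2 ≅ Z^20.

∂_1: C_1 → C_0 sends each edge [p,q] (with p < q) to q − p. For instance
  ∂[9,10] = [10] − [9].
The 10×30 boundary matrix has rank 9 and Smith normal form diag(1,1,1,1,1,1,1,1,1).

The boundary map ∂_2: C_2 → C_1 acts by ∂[p,q,r] = [q,r] − [p,r] + [p,q]. For instance
  ∂[4,7,10] = [7,10] − [4,10] + [4,7],
  ∂[3,4,9] = [4,9] − [3,9] + [3,4].
This gives a 30×20 integer matrix of rank 20; reducing to Smith normal form yields diagonal entries (1,1,1,1,1,1,1,1,1,1,1,1,1,1,1,1,1,1,1,2).

From H_k ≅ ker(∂_k) / im(∂_{k+1}) we obtain:

  H_0: rank C_0 − rank ∂_1 = 10 − 9 = 1, and the invariant factors of ∂_1 are all 1, so H_0 = Z.
  H_1: rank ker ∂_1 − rank ∂_2 = (30 − 9) − 20 = 1, and ∂_2 has invariant factor 2 > 1, so H_1 = Z × Z/2.
  H_2: rank ker ∂_2 − rank ∂_3 = (20 − 20) − 0 = 0, and there is no ∂_3, so H_2 = 0.

(K is a triangulation of the Klein bottle.)

H_0 ≅ Z,  H_1 ≅ Z × Z/2,  H_2 = 0.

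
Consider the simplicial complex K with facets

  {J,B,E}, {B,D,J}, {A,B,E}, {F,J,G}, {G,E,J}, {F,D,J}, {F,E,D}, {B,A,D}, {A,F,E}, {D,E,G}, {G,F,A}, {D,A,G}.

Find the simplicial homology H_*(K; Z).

H_0 = Z,  H_1 = Z/2Z,  H_2 = 0.

Fix the vertex order A < B < D < E < F < G < J and write every simplex with vertices in increasing order. Then dim K = 2 and the simplices of K are:

  0-simplices (7): A, B, D, E, F, G, J
  1-simplices (18): AB, AD, AE, AF, AG, BD, BE, BJ, DE, DF, DG, DJ, EF, EG, EJ, FG, FJ, GJ
  2-simplices (12): ABD, ABE, ADG, AEF, AFG, BDJ, BEJ, DEF, DEG, DFJ, EGJ, FGJ

so the chain groups are C_0 ≅ Z^7, C_1 ≅ Z^18, C_2 ≅ Z^12.

∂_1: C_1 → C_0 maps an edge to its endpoints' difference, ∂[p,q] = q − p.
This gives a 7×18 integer matrix of rank 6; reducing to Smith normal form yields diagonal entries (1,1,1,1,1,1).

∂_2: C_2 → C_1 sends each 2-simplex [p,q,r] to [q,r] − [p,r] + [p,q]. For instance
  ∂BDJ = DJ − BJ + BD,
  ∂ABD = BD − AD + AB.
As a 18×12 matrix over Z this has rank 12, with invariant factors (1,1,1,1,1,1,1,1,1,1,1,2).

From H_k ≅ ker(∂_k) / im(∂_{k+1}) we obtain:

  H_0: rank C_0 − rank ∂_1 = 7 − 6 = 1, and the invariant factors of ∂_1 are all 1, so H_0 = Z.
  H_1: rank ker ∂_1 − rank ∂_2 = (18 − 6) − 12 = 0, and ∂_2 has invariant factor 2 > 1, so H_1 = Z/2Z.
  H_2: rank ker ∂_2 − rank ∂_3 = (12 − 12) − 0 = 0, and there is no ∂_3, so H_2 = 0.

As a check, the Euler characteristic is 7 − 18 + 12 = 1, which agrees with 1 − 0 + 0 = 1.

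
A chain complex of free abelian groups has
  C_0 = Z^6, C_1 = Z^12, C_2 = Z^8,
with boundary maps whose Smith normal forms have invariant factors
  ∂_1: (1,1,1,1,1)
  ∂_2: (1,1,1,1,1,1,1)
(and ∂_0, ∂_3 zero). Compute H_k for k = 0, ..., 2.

H_0: b_0 = 6 − 0 − 5 = 1; torsion from ∂_1 factors > 1: none. So H_0 ≅ Z.
H_1: b_1 = 12 − 5 − 7 = 0; torsion from ∂_2 factors > 1: none. So H_1 ≅ 0.
H_2: b_2 = 8 − 7 − 0 = 1; torsion from ∂_3 factors > 1: none. So H_2 ≅ Z.

H_0 ≅ Z,  H_1 = 0,  H_2 ≅ Z.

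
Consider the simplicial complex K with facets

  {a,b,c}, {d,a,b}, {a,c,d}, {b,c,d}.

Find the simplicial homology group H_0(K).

H_0 ≅ Z.

Fix the vertex order a < b < c < d and write every simplex with vertices in increasing order. Then dim K = 2 and the simplices of K are:

  0-simplices (4): a, b, c, d
  1-simplices (6): ab, ac, ad, bc, bd, cd
  2-simplices (4): abc, abd, acd, bcd

so the chain groups are C_0 ≅ Z^4, C_1 ≅ Z^6, C_2 ≅ Z^4.

Boundary ∂_1: C_1 → C_0 is given by ∂[p,q] = [q] − [p].
The resulting 4×6 matrix has rank 3, and its Smith normal form has invariant factors (1,1,1).

The boundary map ∂_2: C_2 → C_1 sends each 2-simplex [p,q,r] to [q,r] − [p,r] + [p,q]. For instance
  ∂bcd = cd − bd + bc,
  ∂acd = cd − ad + ac.
The 6×4 boundary matrix has rank 3 and Smith normal form diag(1,1,1).

Computing H_k = (kernel of ∂_k) / (image of ∂_{k+1}):

  H_0: rank C_0 − rank ∂_1 = 4 − 3 = 1, and the invariant factors of ∂_1 are all 1, so H_0 ≅ Z.

(K is a triangulation of the 2-sphere S^2.)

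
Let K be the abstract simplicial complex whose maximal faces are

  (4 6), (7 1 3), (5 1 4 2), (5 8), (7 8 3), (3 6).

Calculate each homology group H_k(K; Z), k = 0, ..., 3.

H_0 ≅ Z,  H_1 ≅ Z^2,  H_2 = 0,  H_3 = 0.

We work with the vertex ordering 1 < 2 < 3 < 4 < 5 < 6 < 7 < 8. The simplices of K, each written with vertices in increasing order, are:

  0-simplices (8): [1], [2], [3], [4], [5], [6], [7], [8]
  1-simplices (14): [1,2], [1,3], [1,4], [1,5], [1,7], [2,4], [2,5], [3,6], [3,7], [3,8], [4,5], [4,6], [5,8], [7,8]
  2-simplices (6): [1,2,4], [1,2,5], [1,3,7], [1,4,5], [2,4,5], [3,7,8]
  3-simplices (1): [1,2,4,5]

so the chain groups are C_0 ≅ Z^8, C_1 ≅ Z^14, C_2 ≅ Z^6, C_3 ≅ Z^1.

Boundary ∂_1: C_1 → C_0 sends each edge [p,q] (with p < q) to q − p. For instance
  ∂[2,5] = [5] − [2].
The resulting 8×14 matrix has rank 7, and its Smith normal form has invariant factors (1,1,1,1,1,1,1).

Boundary ∂_2: C_2 → C_1 sends each 2-simplex [p,q,r] to [q,r] − [p,r] + [p,q]. For instance
  ∂[1,2,4] = [2,4] − [1,4] + [1,2],
  ∂[1,4,5] = [4,5] − [1,5] + [1,4].
The resulting 14×6 matrix has rank 5, and its Smith normal form has invariant factors (1,1,1,1,1).

The boundary map ∂_3: C_3 → C_2 sends each 3-simplex σ to the alternating sum Σ_i (−1)^i (σ with its i-th vertex removed). For instance
  ∂[1,2,4,5] = [2,4,5] − [1,4,5] + [1,2,5] − [1,2,4].
The 6×1 boundary matrix has rank 1 and Smith normal form diag(1).

Reading off H_k = ker ∂_k / im ∂_{k+1}:

  H_0: rank C_0 − rank ∂_1 = 8 − 7 = 1, and the invariant factors of ∂_1 are all 1, so H_0 = Z.
  H_1: rank ker ∂_1 − rank ∂_2 = (14 − 7) − 5 = 2, and the invariant factors of ∂_2 are all 1, so H_1 = Z^2.
  H_2: rank ker ∂_2 − rank ∂_3 = (6 − 5) − 1 = 0, and the invariant factors of ∂_3 are all 1, so H_2 = 0.
  H_3: rank ker ∂_3 − rank ∂_4 = (1 − 1) − 0 = 0, and there is no ∂_4, so H_3 = 0.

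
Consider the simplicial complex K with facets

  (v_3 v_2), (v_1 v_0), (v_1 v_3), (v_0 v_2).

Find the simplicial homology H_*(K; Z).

H_0 ≅ Z,  H_1 ≅ Z.

Take the total order v_0 < v_1 < v_2 < v_3 on the vertex set. Then K (dimension 1) consists of the simplices:

  0-simplices (4): [v_0], [v_1], [v_2], [v_3]
  1-simplices (4): [v_0,v_1], [v_0,v_2], [v_1,v_3], [v_2,v_3]

Hence C_0 ≅ Z^4, C_1 ≅ Z^4.

The boundary map ∂_1: C_1 → C_0 maps an edge to its endpoints' difference, ∂[p,q] = q − p.
This gives a 4×4 integer matrix of rank 3; reducing to Smith normal form yields diagonal entries (1,1,1).

From H_k ≅ ker(∂_k) / im(∂_{k+1}) we obtain:

  H_0: rank C_0 − rank ∂_1 = 4 − 3 = 1, and the invariant factors of ∂_1 are all 1, so H_0 ≅ Z.
  H_1: rank ker ∂_1 − rank ∂_2 = (4 − 3) − 0 = 1, and there is no ∂_2, so H_1 ≅ Z.

(K is a triangulation of the circle S^1.)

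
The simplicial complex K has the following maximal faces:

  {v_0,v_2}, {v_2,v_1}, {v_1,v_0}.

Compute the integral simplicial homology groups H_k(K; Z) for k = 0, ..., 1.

We work with the vertex ordering v_0 < v_1 < v_2. The simplices of K, each written with vertices in increasing order, are:

  0-simplices (3): [v_0], [v_1], [v_2]
  1-simplices (3): [v_0,v_1], [v_0,v_2], [v_1,v_2]

giving chain groups C_0 ≅ Z^3, C_1 ≅ Z^3.

Boundary ∂_1: C_1 → C_0 is given by ∂[p,q] = [q] − [p]. For instance
  ∂[v_0,v_2] = [v_2] − [v_0].
The 3×3 boundary matrix has rank 2 and Smith normal form diag(1,1).

Computing H_k = (kernel of ∂_k) / (image of ∂_{k+1}):

  H_0: rank C_0 − rank ∂_1 = 3 − 2 = 1, and the invariant factors of ∂_1 are all 1, so H_0 = Z.
  H_1: rank ker ∂_1 − rank ∂_2 = (3 − 2) − 0 = 1, and there is no ∂_2, so H_1 = Z.

(K is a triangulation of the circle S^1.)

H_0 = Z,  H_1 = Z.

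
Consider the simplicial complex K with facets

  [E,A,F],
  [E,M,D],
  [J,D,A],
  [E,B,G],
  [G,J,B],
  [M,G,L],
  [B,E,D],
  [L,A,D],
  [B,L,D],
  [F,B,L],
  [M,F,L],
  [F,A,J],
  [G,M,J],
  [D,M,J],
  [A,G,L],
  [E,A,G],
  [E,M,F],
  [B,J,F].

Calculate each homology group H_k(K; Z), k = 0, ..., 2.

H_0 = Z,  H_1 = Z^2,  H_2 = Z.

We work with the vertex ordering A < B < D < E < F < G < J < L < M. The simplices of K, each written with vertices in increasing order, are:

  0-simplices (9): A, B, D, E, F, G, J, L, M
  1-simplices (27): AD, AE, AF, AG, AJ, AL, BD, BE, BF, BG, BJ, BL, DE, DJ, DL, DM, EF, EG, EM, FJ, FL, FM, GJ, GL, GM, JM, LM
  2-simplices (18): ADJ, ADL, AEF, AEG, AFJ, AGL, BDE, BDL, BEG, BFJ, BFL, BGJ, DEM, DJM, EFM, FLM, GJM, GLM

Hence C_0 ≅ Z^9, C_1 ≅ Z^27, C_2 ≅ Z^18.

The boundary map ∂_1: C_1 → C_0 maps an edge to its endpoints' difference, ∂[p,q] = q − p.
The 9×27 boundary matrix has rank 8 and Smith normal form diag(1,1,1,1,1,1,1,1).

The boundary map ∂_2: C_2 → C_1 sends each 2-simplex [p,q,r] to [q,r] − [p,r] + [p,q]. For instance
  ∂BEG = EG − BG + BE,
  ∂EFM = FM − EM + EF.
The 27×18 boundary matrix has rank 17 and Smith normal form diag(1,1,1,1,1,1,1,1,1,1,1,1,1,1,1,1,1).

Reading off H_k = ker ∂_k / im ∂_{k+1}:

  H_0: rank C_0 − rank ∂_1 = 9 − 8 = 1, and the invariant factors of ∂_1 are all 1, so H_0 ≅ Z.
  H_1: rank ker ∂_1 − rank ∂_2 = (27 − 8) − 17 = 2, and the invariant factors of ∂_2 are all 1, so H_1 ≅ Z^2.
  H_2: rank ker ∂_2 − rank ∂_3 = (18 − 17) − 0 = 1, and there is no ∂_3, so H_2 ≅ Z.

As a check, the Euler characteristic is 9 − 27 + 18 = 0, which agrees with 1 − 2 + 1 = 0.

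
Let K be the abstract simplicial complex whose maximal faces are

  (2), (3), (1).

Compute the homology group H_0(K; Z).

H_0 = Z^3.

Fix the vertex order 1 < 2 < 3 and write every simplex with vertices in increasing order. Then dim K = 0 and the simplices of K are:

  0-simplices (3): [1], [2], [3]

giving chain groups C_0 ≅ Z^3.

From H_k ≅ ker(∂_k) / im(∂_{k+1}) we obtain:

  H_0: rank C_0 − rank ∂_1 = 3 − 0 = 3, and there is no ∂_1, so H_0 = Z^3.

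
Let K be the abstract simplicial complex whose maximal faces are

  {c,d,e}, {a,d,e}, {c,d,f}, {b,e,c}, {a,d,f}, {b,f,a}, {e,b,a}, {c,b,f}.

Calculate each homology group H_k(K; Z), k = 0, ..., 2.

H_0 = Z,  H_1 = 0,  H_2 = Z.

Take the total order a < b < c < d < e < f on the vertex set. Then K (dimension 2) consists of the simplices:

  0-simplices (6): a, b, c, d, e, f
  1-simplices (12): ab, ad, ae, af, bc, be, bf, cd, ce, cf, de, df
  2-simplices (8): abe, abf, ade, adf, bce, bcf, cde, cdf

so the chain groups are C_0 ≅ Z^6, C_1 ≅ Z^12, C_2 ≅ Z^8.

∂_1: C_1 → C_0 is given by ∂[p,q] = [q] − [p].
The resulting 6×12 matrix has rank 5, and its Smith normal form has invariant factors (1,1,1,1,1).

The boundary map ∂_2: C_2 → C_1 acts by ∂[p,q,r] = [q,r] − [p,r] + [p,q]. For instance
  ∂bce = ce − be + bc,
  ∂abe = be − ae + ab.
The resulting 12×8 matrix has rank 7, and its Smith normal form has invariant factors (1,1,1,1,1,1,1).

Now H_k = ker ∂_k / im ∂_{k+1}, so:

  H_0: rank C_0 − rank ∂_1 = 6 − 5 = 1, and the invariant factors of ∂_1 are all 1, so H_0 ≅ Z.
  H_1: rank ker ∂_1 − rank ∂_2 = (12 − 5) − 7 = 0, and the invariant factors of ∂_2 are all 1, so H_1 ≅ 0.
  H_2: rank ker ∂_2 − rank ∂_3 = (8 − 7) − 0 = 1, and there is no ∂_3, so H_2 ≅ Z.

(K is a triangulation of the 2-sphere S^2.)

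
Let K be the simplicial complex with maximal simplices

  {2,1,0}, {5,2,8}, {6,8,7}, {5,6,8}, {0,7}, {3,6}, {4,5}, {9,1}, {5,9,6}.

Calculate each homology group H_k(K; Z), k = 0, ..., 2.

We work with the vertex ordering 0 < 1 < 2 < 3 < 4 < 5 < 6 < 7 < 8 < 9. The simplices of K, each written with vertices in increasing order, are:

  0-simplices (10): [0], [1], [2], [3], [4], [5], [6], [7], [8], [9]
  1-simplices (16): [0,1], [0,2], [0,7], [1,2], [1,9], [2,5], [2,8], [3,6], [4,5], [5,6], [5,8], [5,9], [6,7], [6,8], [6,9], [7,8]
  2-simplices (5): [0,1,2], [2,5,8], [5,6,8], [5,6,9], [6,7,8]

so the chain groups are C_0 ≅ Z^10, C_1 ≅ Z^16, C_2 ≅ Z^5.

The boundary map ∂_1: C_1 → C_0 is given by ∂[p,q] = [q] − [p]. For instance
  ∂[1,9] = [9] − [1].
The resulting 10×16 matrix has rank 9, and its Smith normal form has invariant factors (1,1,1,1,1,1,1,1,1).

The boundary map ∂_2: C_2 → C_1 sends each 2-simplex [p,q,r] to [q,r] − [p,r] + [p,q]. For instance
  ∂[2,5,8] = [5,8] − [2,8] + [2,5],
  ∂[5,6,8] = [6,8] − [5,8] + [5,6].
As a 16×5 matrix over Z this has rank 5, with invariant factors (1,1,1,1,1).

Reading off H_k = ker ∂_k / im ∂_{k+1}:

  H_0: rank C_0 − rank ∂_1 = 10 − 9 = 1, and the invariant factors of ∂_1 are all 1, so H_0 ≅ Z.
  H_1: rank ker ∂_1 − rank ∂_2 = (16 − 9) − 5 = 2, and the invariant factors of ∂_2 are all 1, so H_1 ≅ Z^2.
  H_2: rank ker ∂_2 − rank ∂_3 = (5 − 5) − 0 = 0, and there is no ∂_3, so H_2 ≅ 0.

As a check, the Euler characteristic is 10 − 16 + 5 = -1, which agrees with 1 − 2 + 0 = -1.

H_0 = Z,  H_1 = Z^2,  H_2 = 0.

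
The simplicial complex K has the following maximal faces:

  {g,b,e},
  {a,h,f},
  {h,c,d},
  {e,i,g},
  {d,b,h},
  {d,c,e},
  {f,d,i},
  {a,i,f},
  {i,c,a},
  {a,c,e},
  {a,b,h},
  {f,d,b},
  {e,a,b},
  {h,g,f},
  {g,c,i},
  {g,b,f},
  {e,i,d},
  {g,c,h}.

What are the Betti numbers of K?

Fix the vertex order a < b < c < d < e < f < g < h < i and write every simplex with vertices in increasing order. Then dim K = 2 and the simplices of K are:

  0-simplices (9): a, b, c, d, e, f, g, h, i
  1-simplices (27): ab, ac, ae, af, ah, ai, bd, be, bf, bg, bh, cd, ce, cg, ch, ci, de, df, dh, di, eg, ei, fg, fh, fi, gh, gi
  2-simplices (18): abe, abh, ace, aci, afh, afi, bdf, bdh, beg, bfg, cde, cdh, cgh, cgi, dei, dfi, egi, fgh

so the chain groups are C_0 ≅ Z^9, C_1 ≅ Z^27, C_2 ≅ Z^18.

∂_1: C_1 → C_0 sends each edge [p,q] (with p < q) to q − p.
The 9×27 boundary matrix has rank 8 and Smith normal form diag(1,1,1,1,1,1,1,1).

Boundary ∂_2: C_2 → C_1 maps a triangle to the signed sum of its edges. For instance
  ∂dfi = fi − di + df,
  ∂bfg = fg − bg + bf.
This gives a 27×18 integer matrix of rank 18; reducing to Smith normal form yields diagonal entries (1,1,1,1,1,1,1,1,1,1,1,1,1,1,1,1,1,2).

Computing H_k = (kernel of ∂_k) / (image of ∂_{k+1}):

  H_0: rank C_0 − rank ∂_1 = 9 − 8 = 1, and the invariant factors of ∂_1 are all 1, so H_0 ≅ Z.
  H_1: rank ker ∂_1 − rank ∂_2 = (27 − 8) − 18 = 1, and ∂_2 has invariant factor 2 > 1, so H_1 ≅ Z ⊕ Z/2Z.
  H_2: rank ker ∂_2 − rank ∂_3 = (18 − 18) − 0 = 0, and there is no ∂_3, so H_2 ≅ 0.

As a check, the Euler characteristic is 9 − 27 + 18 = 0, which agrees with 1 − 1 + 0 = 0.
(K is a triangulation of the Klein bottle.)

Hence the Betti numbers are b_0 = 1, b_1 = 1, b_2 = 0.

b_0 = 1, b_1 = 1, b_2 = 0.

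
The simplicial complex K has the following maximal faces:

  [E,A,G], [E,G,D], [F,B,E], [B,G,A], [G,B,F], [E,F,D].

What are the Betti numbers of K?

b_0 = 1, b_1 = 1, b_2 = 0.

We work with the vertex ordering A < B < D < E < F < G. The simplices of K, each written with vertices in increasing order, are:

  0-simplices (6): A, B, D, E, F, G
  1-simplices (12): AB, AE, AG, BE, BF, BG, DE, DF, DG, EF, EG, FG
  2-simplices (6): ABG, AEG, BEF, BFG, DEF, DEG

so the chain groups are C_0 ≅ Z^6, C_1 ≅ Z^12, C_2 ≅ Z^6.

The boundary map ∂_1: C_1 → C_0 is given by ∂[p,q] = [q] − [p]. For instance
  ∂FG = G − F.
As a 6×12 matrix over Z this has rank 5, with invariant factors (1,1,1,1,1).

The boundary map ∂_2: C_2 → C_1 maps a triangle to the signed sum of its edges. For instance
  ∂ABG = BG − AG + AB,
  ∂DEF = EF − DF + DE.
The 12×6 boundary matrix has rank 6 and Smith normal form diag(1,1,1,1,1,1).

Reading off H_k = ker ∂_k / im ∂_{k+1}:

  H_0: rank C_0 − rank ∂_1 = 6 − 5 = 1, and the invariant factors of ∂_1 are all 1, so H_0 ≅ Z.
  H_1: rank ker ∂_1 − rank ∂_2 = (12 − 5) − 6 = 1, and the invariant factors of ∂_2 are all 1, so H_1 ≅ Z.
  H_2: rank ker ∂_2 − rank ∂_3 = (6 − 6) − 0 = 0, and there is no ∂_3, so H_2 ≅ 0.

Hence the Betti numbers are b_0 = 1, b_1 = 1, b_2 = 0.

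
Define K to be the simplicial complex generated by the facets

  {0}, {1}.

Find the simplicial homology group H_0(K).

H_0 = Z^2.

Fix the vertex order 0 < 1 and write every simplex with vertices in increasing order. Then dim K = 0 and the simplices of K are:

  0-simplices (2): [0], [1]

Hence C_0 ≅ Z^2.

Now H_k = ker ∂_k / im ∂_{k+1}, so:

  H_0: rank C_0 − rank ∂_1 = 2 − 0 = 2, and there is no ∂_1, so H_0 ≅ Z^2.

(K is a triangulation of a set of 2 points.)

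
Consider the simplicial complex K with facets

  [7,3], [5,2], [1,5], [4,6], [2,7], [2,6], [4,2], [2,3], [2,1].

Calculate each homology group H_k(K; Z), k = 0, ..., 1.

H_0 = Z,  H_1 = Z^3.

Fix the vertex order 1 < 2 < 3 < 4 < 5 < 6 < 7 and write every simplex with vertices in increasing order. Then dim K = 1 and the simplices of K are:

  0-simplices (7): [1], [2], [3], [4], [5], [6], [7]
  1-simplices (9): [1,2], [1,5], [2,3], [2,4], [2,5], [2,6], [2,7], [3,7], [4,6]

giving chain groups C_0 ≅ Z^7, C_1 ≅ Z^9.

The boundary map ∂_1: C_1 → C_0 sends each edge [p,q] (with p < q) to q − p. For instance
  ∂[2,6] = [6] − [2].
The 7×9 boundary matrix has rank 6 and Smith normal form diag(1,1,1,1,1,1).

Now H_k = ker ∂_k / im ∂_{k+1}, so:

  H_0: rank C_0 − rank ∂_1 = 7 − 6 = 1, and the invariant factors of ∂_1 are all 1, so H_0 ≅ Z.
  H_1: rank ker ∂_1 − rank ∂_2 = (9 − 6) − 0 = 3, and there is no ∂_2, so H_1 ≅ Z^3.

As a check, the Euler characteristic is 7 − 9 = -2, which agrees with 1 − 3 = -2.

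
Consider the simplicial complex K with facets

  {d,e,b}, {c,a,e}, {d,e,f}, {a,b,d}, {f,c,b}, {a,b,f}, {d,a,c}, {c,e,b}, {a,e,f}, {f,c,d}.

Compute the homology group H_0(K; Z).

Order the vertices as a < b < c < d < e < f. Listing each simplex with vertices in this order, K has dimension 2 with simplices:

  0-simplices (6): a, b, c, d, e, f
  1-simplices (15): ab, ac, ad, ae, af, bc, bd, be, bf, cd, ce, cf, de, df, ef
  2-simplices (10): abd, abf, acd, ace, aef, bce, bcf, bde, cdf, def

giving chain groups C_0 ≅ Z^6, C_1 ≅ Z^15, C_2 ≅ Z^10.

∂_1: C_1 → C_0 sends each edge [p,q] (with p < q) to q − p. For instance
  ∂ae = e − a.
The 6×15 boundary matrix has rank 5 and Smith normal form diag(1,1,1,1,1).

The boundary map ∂_2: C_2 → C_1 acts by ∂[p,q,r] = [q,r] − [p,r] + [p,q]. For instance
  ∂abf = bf − af + ab,
  ∂abd = bd − ad + ab.
The resulting 15×10 matrix has rank 10, and its Smith normal form has invariant factors (1,1,1,1,1,1,1,1,1,2).

Reading off H_k = ker ∂_k / im ∂_{k+1}:

  H_0: rank C_0 − rank ∂_1 = 6 − 5 = 1, and the invariant factors of ∂_1 are all 1, so H_0 ≅ Z.

H_0 ≅ Z.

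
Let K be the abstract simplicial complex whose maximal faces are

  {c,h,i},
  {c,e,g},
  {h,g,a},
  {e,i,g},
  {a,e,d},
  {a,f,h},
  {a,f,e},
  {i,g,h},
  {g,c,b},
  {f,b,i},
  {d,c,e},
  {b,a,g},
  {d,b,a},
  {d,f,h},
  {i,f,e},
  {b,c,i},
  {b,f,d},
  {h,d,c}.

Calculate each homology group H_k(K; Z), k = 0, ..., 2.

H_0 = Z,  H_1 = Z ⊕ Z/2Z,  H_2 = 0.

We work with the vertex ordering a < b < c < d < e < f < g < h < i. The simplices of K, each written with vertices in increasing order, are:

  0-simplices (9): a, b, c, d, e, f, g, h, i
  1-simplices (27): ab, ad, ae, af, ag, ah, bc, bd, bf, bg, bi, cd, ce, cg, ch, ci, de, df, dh, ef, eg, ei, fh, fi, gh, gi, hi
  2-simplices (18): abd, abg, ade, aef, afh, agh, bcg, bci, bdf, bfi, cde, cdh, ceg, chi, dfh, efi, egi, ghi

giving chain groups C_0 ≅ Z^9, C_1 ≅ Z^27, C_2 ≅ Z^18.

The boundary map ∂_1: C_1 → C_0 sends each edge [p,q] (with p < q) to q − p.
This gives a 9×27 integer matrix of rank 8; reducing to Smith normal form yields diagonal entries (1,1,1,1,1,1,1,1).

The boundary map ∂_2: C_2 → C_1 acts by ∂[p,q,r] = [q,r] − [p,r] + [p,q]. For instance
  ∂cdh = dh − ch + cd,
  ∂abd = bd − ad + ab.
This gives a 27×18 integer matrix of rank 18; reducing to Smith normal form yields diagonal entries (1,1,1,1,1,1,1,1,1,1,1,1,1,1,1,1,1,2).

Now H_k = ker ∂_k / im ∂_{k+1}, so:

  H_0: rank C_0 − rank ∂_1 = 9 − 8 = 1, and the invariant factors of ∂_1 are all 1, so H_0 ≅ Z.
  H_1: rank ker ∂_1 − rank ∂_2 = (27 − 8) − 18 = 1, and ∂_2 has invariant factor 2 > 1, so H_1 ≅ Z ⊕ Z/2Z.
  H_2: rank ker ∂_2 − rank ∂_3 = (18 − 18) − 0 = 0, and there is no ∂_3, so H_2 ≅ 0.

(K is a triangulation of the Klein bottle.)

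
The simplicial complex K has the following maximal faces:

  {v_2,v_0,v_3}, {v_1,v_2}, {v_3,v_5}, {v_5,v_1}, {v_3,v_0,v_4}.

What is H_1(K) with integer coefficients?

Fix the vertex order v_0 < v_1 < v_2 < v_3 < v_4 < v_5 and write every simplex with vertices in increasing order. Then dim K = 2 and the simplices of K are:

  0-simplices (6): [v_0], [v_1], [v_2], [v_3], [v_4], [v_5]
  1-simplices (8): [v_0,v_2], [v_0,v_3], [v_0,v_4], [v_1,v_2], [v_1,v_5], [v_2,v_3], [v_3,v_4], [v_3,v_5]
  2-simplices (2): [v_0,v_2,v_3], [v_0,v_3,v_4]

Hence C_0 ≅ Z^6, C_1 ≅ Z^8, C_2 ≅ Z^2.

∂_1: C_1 → C_0 sends each edge [p,q] (with p < q) to q − p. For instance
  ∂[v_0,v_3] = [v_3] − [v_0].
This gives a 6×8 integer matrix of rank 5; reducing to Smith normal form yields diagonal entries (1,1,1,1,1).

∂_2: C_2 → C_1 acts by ∂[p,q,r] = [q,r] − [p,r] + [p,q]. For instance
  ∂[v_0,v_2,v_3] = [v_2,v_3] − [v_0,v_3] + [v_0,v_2],
  ∂[v_0,v_3,v_4] = [v_3,v_4] − [v_0,v_4] + [v_0,v_3].
This gives a 8×2 integer matrix of rank 2; reducing to Smith normal form yields diagonal entries (1,1).

Reading off H_k = ker ∂_k / im ∂_{k+1}:

  H_1: rank ker ∂_1 − rank ∂_2 = (8 − 5) − 2 = 1, and the invariant factors of ∂_2 are all 1, so H_1 ≅ Z.

H_1 = Z.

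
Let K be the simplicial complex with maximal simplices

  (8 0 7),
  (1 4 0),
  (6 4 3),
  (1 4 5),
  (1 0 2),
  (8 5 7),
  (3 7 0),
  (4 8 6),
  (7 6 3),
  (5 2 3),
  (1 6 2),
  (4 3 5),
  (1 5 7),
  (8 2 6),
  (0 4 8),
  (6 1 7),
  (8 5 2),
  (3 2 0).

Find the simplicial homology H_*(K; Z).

Take the total order 0 < 1 < 2 < 3 < 4 < 5 < 6 < 7 < 8 on the vertex set. Then K (dimension 2) consists of the simplices:

  0-simplices (9): [0], [1], [2], [3], [4], [5], [6], [7], [8]
  1-simplices (27): (27 of them)
  2-simplices (18): [0,1,2], [0,1,4], [0,2,3], [0,3,7], [0,4,8], [0,7,8], [1,2,6], [1,4,5], [1,5,7], [1,6,7], [2,3,5], [2,5,8], [2,6,8], [3,4,5], [3,4,6], [3,6,7], [4,6,8], [5,7,8]

giving chain groups C_0 ≅ Z^9, C_1 ≅ Z^27, C_2 ≅ Z^18.

∂_1: C_1 → C_0 sends each edge [p,q] (with p < q) to q − p. For instance
  ∂[4,6] = [6] − [4].
The 9×27 boundary matrix has rank 8 and Smith normal form diag(1,1,1,1,1,1,1,1).

Boundary ∂_2: C_2 → C_1 sends each 2-simplex [p,q,r] to [q,r] − [p,r] + [p,q]. For instance
  ∂[0,2,3] = [2,3] − [0,3] + [0,2],
  ∂[0,3,7] = [3,7] − [0,7] + [0,3].
The resulting 27×18 matrix has rank 17, and its Smith normal form has invariant factors (1,1,1,1,1,1,1,1,1,1,1,1,1,1,1,1,1).

Computing H_k = (kernel of ∂_k) / (image of ∂_{k+1}):

  H_0: rank C_0 − rank ∂_1 = 9 − 8 = 1, and the invariant factors of ∂_1 are all 1, so H_0 = Z.
  H_1: rank ker ∂_1 − rank ∂_2 = (27 − 8) − 17 = 2, and the invariant factors of ∂_2 are all 1, so H_1 = Z^2.
  H_2: rank ker ∂_2 − rank ∂_3 = (18 − 17) − 0 = 1, and there is no ∂_3, so H_2 = Z.

(K is a triangulation of the torus T^2.)

H_0 = Z,  H_1 = Z^2,  H_2 = Z.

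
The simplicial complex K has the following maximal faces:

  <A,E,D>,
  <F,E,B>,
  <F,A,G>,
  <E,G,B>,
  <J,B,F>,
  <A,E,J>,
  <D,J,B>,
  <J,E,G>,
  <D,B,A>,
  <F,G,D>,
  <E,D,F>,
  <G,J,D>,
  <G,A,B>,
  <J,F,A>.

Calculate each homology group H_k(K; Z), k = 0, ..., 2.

We work with the vertex ordering A < B < D < E < F < G < J. The simplices of K, each written with vertices in increasing order, are:

  0-simplices (7): A, B, D, E, F, G, J
  1-simplices (21): AB, AD, AE, AF, AG, AJ, BD, BE, BF, BG, BJ, DE, DF, DG, DJ, EF, EG, EJ, FG, FJ, GJ
  2-simplices (14): ABD, ABG, ADE, AEJ, AFG, AFJ, BDJ, BEF, BEG, BFJ, DEF, DFG, DGJ, EGJ

so the chain groups are C_0 ≅ Z^7, C_1 ≅ Z^21, C_2 ≅ Z^14.

∂_1: C_1 → C_0 is given by ∂[p,q] = [q] − [p]. For instance
  ∂BD = D − B.
This gives a 7×21 integer matrix of rank 6; reducing to Smith normal form yields diagonal entries (1,1,1,1,1,1).

Boundary ∂_2: C_2 → C_1 maps a triangle to the signed sum of its edges. For instance
  ∂BEF = EF − BF + BE,
  ∂DEF = EF − DF + DE.
The 21×14 boundary matrix has rank 13 and Smith normal form diag(1,1,1,1,1,1,1,1,1,1,1,1,1).

Reading off H_k = ker ∂_k / im ∂_{k+1}:

  H_0: rank C_0 − rank ∂_1 = 7 − 6 = 1, and the invariant factors of ∂_1 are all 1, so H_0 ≅ Z.
  H_1: rank ker ∂_1 − rank ∂_2 = (21 − 6) − 13 = 2, and the invariant factors of ∂_2 are all 1, so H_1 ≅ Z^2.
  H_2: rank ker ∂_2 − rank ∂_3 = (14 − 13) − 0 = 1, and there is no ∂_3, so H_2 ≅ Z.

H_0 ≅ Z,  H_1 ≅ Z^2,  H_2 ≅ Z.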